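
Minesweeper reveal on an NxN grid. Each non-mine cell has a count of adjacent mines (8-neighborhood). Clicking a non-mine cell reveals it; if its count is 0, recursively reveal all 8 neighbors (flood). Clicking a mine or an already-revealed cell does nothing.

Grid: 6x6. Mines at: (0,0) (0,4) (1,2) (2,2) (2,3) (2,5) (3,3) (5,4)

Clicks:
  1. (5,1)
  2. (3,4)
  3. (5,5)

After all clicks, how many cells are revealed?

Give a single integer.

Answer: 17

Derivation:
Click 1 (5,1) count=0: revealed 15 new [(1,0) (1,1) (2,0) (2,1) (3,0) (3,1) (3,2) (4,0) (4,1) (4,2) (4,3) (5,0) (5,1) (5,2) (5,3)] -> total=15
Click 2 (3,4) count=3: revealed 1 new [(3,4)] -> total=16
Click 3 (5,5) count=1: revealed 1 new [(5,5)] -> total=17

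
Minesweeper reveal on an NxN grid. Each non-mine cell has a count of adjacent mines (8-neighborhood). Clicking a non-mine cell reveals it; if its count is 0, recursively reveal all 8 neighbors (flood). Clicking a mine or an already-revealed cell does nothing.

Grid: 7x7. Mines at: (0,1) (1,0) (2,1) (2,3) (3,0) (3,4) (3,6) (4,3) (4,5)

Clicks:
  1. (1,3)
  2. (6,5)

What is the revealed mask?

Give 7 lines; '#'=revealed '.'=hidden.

Answer: .......
...#...
.......
.......
###....
#######
#######

Derivation:
Click 1 (1,3) count=1: revealed 1 new [(1,3)] -> total=1
Click 2 (6,5) count=0: revealed 17 new [(4,0) (4,1) (4,2) (5,0) (5,1) (5,2) (5,3) (5,4) (5,5) (5,6) (6,0) (6,1) (6,2) (6,3) (6,4) (6,5) (6,6)] -> total=18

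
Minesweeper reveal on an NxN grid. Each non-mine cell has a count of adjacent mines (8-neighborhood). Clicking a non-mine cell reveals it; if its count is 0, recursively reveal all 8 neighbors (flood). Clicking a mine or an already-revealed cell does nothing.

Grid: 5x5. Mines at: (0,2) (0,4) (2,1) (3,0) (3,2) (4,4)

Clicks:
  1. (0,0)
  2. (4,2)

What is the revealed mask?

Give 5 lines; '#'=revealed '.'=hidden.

Answer: ##...
##...
.....
.....
..#..

Derivation:
Click 1 (0,0) count=0: revealed 4 new [(0,0) (0,1) (1,0) (1,1)] -> total=4
Click 2 (4,2) count=1: revealed 1 new [(4,2)] -> total=5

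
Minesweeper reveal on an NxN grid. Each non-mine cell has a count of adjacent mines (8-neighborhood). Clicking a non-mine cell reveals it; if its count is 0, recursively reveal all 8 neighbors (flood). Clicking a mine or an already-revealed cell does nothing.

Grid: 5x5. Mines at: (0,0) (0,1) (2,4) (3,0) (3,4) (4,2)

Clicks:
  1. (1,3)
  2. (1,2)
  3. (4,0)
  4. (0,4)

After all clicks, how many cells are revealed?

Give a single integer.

Click 1 (1,3) count=1: revealed 1 new [(1,3)] -> total=1
Click 2 (1,2) count=1: revealed 1 new [(1,2)] -> total=2
Click 3 (4,0) count=1: revealed 1 new [(4,0)] -> total=3
Click 4 (0,4) count=0: revealed 4 new [(0,2) (0,3) (0,4) (1,4)] -> total=7

Answer: 7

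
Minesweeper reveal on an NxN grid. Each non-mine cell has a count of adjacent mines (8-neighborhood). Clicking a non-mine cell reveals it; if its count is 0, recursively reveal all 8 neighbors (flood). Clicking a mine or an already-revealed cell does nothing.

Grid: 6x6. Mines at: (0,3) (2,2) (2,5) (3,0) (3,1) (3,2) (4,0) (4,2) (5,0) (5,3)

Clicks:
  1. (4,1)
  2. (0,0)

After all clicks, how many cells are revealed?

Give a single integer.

Answer: 9

Derivation:
Click 1 (4,1) count=6: revealed 1 new [(4,1)] -> total=1
Click 2 (0,0) count=0: revealed 8 new [(0,0) (0,1) (0,2) (1,0) (1,1) (1,2) (2,0) (2,1)] -> total=9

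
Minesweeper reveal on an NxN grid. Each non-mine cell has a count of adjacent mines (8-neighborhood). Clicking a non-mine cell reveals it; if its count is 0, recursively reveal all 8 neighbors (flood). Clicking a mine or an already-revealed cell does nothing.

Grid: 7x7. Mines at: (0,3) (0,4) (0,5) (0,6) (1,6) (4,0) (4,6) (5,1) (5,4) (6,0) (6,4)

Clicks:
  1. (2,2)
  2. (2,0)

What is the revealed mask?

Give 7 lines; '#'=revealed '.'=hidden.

Click 1 (2,2) count=0: revealed 26 new [(0,0) (0,1) (0,2) (1,0) (1,1) (1,2) (1,3) (1,4) (1,5) (2,0) (2,1) (2,2) (2,3) (2,4) (2,5) (3,0) (3,1) (3,2) (3,3) (3,4) (3,5) (4,1) (4,2) (4,3) (4,4) (4,5)] -> total=26
Click 2 (2,0) count=0: revealed 0 new [(none)] -> total=26

Answer: ###....
######.
######.
######.
.#####.
.......
.......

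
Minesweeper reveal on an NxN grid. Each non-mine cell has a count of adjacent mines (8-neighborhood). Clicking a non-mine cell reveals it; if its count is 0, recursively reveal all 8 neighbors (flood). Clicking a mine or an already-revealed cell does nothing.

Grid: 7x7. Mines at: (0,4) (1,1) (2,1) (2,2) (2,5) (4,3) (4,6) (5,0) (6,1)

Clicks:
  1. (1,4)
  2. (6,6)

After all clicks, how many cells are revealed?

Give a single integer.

Click 1 (1,4) count=2: revealed 1 new [(1,4)] -> total=1
Click 2 (6,6) count=0: revealed 10 new [(5,2) (5,3) (5,4) (5,5) (5,6) (6,2) (6,3) (6,4) (6,5) (6,6)] -> total=11

Answer: 11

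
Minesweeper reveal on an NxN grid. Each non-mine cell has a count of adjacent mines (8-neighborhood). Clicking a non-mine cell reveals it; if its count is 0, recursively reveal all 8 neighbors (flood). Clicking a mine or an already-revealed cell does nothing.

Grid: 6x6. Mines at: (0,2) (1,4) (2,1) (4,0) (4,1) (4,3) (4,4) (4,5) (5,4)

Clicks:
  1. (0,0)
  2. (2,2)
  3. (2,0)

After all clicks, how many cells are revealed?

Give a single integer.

Answer: 6

Derivation:
Click 1 (0,0) count=0: revealed 4 new [(0,0) (0,1) (1,0) (1,1)] -> total=4
Click 2 (2,2) count=1: revealed 1 new [(2,2)] -> total=5
Click 3 (2,0) count=1: revealed 1 new [(2,0)] -> total=6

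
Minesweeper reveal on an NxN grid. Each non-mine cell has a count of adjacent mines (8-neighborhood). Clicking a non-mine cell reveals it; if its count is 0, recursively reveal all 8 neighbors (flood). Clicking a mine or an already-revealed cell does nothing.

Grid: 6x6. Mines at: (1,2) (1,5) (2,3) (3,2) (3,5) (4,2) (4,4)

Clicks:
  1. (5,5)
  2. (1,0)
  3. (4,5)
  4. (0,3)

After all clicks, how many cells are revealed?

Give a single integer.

Answer: 15

Derivation:
Click 1 (5,5) count=1: revealed 1 new [(5,5)] -> total=1
Click 2 (1,0) count=0: revealed 12 new [(0,0) (0,1) (1,0) (1,1) (2,0) (2,1) (3,0) (3,1) (4,0) (4,1) (5,0) (5,1)] -> total=13
Click 3 (4,5) count=2: revealed 1 new [(4,5)] -> total=14
Click 4 (0,3) count=1: revealed 1 new [(0,3)] -> total=15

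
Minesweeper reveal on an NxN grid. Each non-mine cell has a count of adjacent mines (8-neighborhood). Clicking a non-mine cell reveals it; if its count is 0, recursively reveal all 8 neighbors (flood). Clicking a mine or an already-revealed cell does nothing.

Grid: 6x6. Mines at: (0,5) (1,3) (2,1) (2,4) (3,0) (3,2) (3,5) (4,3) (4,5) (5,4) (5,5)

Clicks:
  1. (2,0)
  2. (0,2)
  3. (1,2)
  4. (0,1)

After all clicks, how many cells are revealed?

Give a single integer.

Click 1 (2,0) count=2: revealed 1 new [(2,0)] -> total=1
Click 2 (0,2) count=1: revealed 1 new [(0,2)] -> total=2
Click 3 (1,2) count=2: revealed 1 new [(1,2)] -> total=3
Click 4 (0,1) count=0: revealed 4 new [(0,0) (0,1) (1,0) (1,1)] -> total=7

Answer: 7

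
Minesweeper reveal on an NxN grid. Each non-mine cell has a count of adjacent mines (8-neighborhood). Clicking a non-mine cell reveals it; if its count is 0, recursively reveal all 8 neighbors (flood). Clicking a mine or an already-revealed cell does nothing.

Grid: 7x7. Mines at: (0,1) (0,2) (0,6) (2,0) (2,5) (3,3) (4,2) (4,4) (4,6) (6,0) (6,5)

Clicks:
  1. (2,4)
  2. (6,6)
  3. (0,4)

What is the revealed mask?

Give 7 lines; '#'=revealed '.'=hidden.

Click 1 (2,4) count=2: revealed 1 new [(2,4)] -> total=1
Click 2 (6,6) count=1: revealed 1 new [(6,6)] -> total=2
Click 3 (0,4) count=0: revealed 6 new [(0,3) (0,4) (0,5) (1,3) (1,4) (1,5)] -> total=8

Answer: ...###.
...###.
....#..
.......
.......
.......
......#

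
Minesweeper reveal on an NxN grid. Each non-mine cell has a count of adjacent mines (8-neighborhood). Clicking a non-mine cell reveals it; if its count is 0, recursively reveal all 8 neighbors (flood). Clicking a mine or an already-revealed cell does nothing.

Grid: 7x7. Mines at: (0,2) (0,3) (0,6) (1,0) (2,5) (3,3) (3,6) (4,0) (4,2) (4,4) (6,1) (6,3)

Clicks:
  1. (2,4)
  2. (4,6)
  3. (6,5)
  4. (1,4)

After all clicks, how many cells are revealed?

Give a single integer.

Answer: 10

Derivation:
Click 1 (2,4) count=2: revealed 1 new [(2,4)] -> total=1
Click 2 (4,6) count=1: revealed 1 new [(4,6)] -> total=2
Click 3 (6,5) count=0: revealed 7 new [(4,5) (5,4) (5,5) (5,6) (6,4) (6,5) (6,6)] -> total=9
Click 4 (1,4) count=2: revealed 1 new [(1,4)] -> total=10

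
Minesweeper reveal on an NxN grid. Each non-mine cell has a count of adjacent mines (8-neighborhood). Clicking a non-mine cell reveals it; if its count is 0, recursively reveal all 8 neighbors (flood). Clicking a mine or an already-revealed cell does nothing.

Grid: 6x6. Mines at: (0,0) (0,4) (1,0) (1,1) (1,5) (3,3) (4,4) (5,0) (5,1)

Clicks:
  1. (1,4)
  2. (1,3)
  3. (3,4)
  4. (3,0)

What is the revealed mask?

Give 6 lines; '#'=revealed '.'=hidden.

Click 1 (1,4) count=2: revealed 1 new [(1,4)] -> total=1
Click 2 (1,3) count=1: revealed 1 new [(1,3)] -> total=2
Click 3 (3,4) count=2: revealed 1 new [(3,4)] -> total=3
Click 4 (3,0) count=0: revealed 9 new [(2,0) (2,1) (2,2) (3,0) (3,1) (3,2) (4,0) (4,1) (4,2)] -> total=12

Answer: ......
...##.
###...
###.#.
###...
......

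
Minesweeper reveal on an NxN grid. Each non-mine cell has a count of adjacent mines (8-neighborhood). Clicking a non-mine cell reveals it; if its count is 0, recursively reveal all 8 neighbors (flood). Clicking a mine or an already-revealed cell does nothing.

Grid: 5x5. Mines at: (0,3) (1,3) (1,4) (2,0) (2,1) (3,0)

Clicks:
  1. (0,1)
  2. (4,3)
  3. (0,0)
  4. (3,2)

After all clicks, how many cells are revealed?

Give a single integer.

Click 1 (0,1) count=0: revealed 6 new [(0,0) (0,1) (0,2) (1,0) (1,1) (1,2)] -> total=6
Click 2 (4,3) count=0: revealed 11 new [(2,2) (2,3) (2,4) (3,1) (3,2) (3,3) (3,4) (4,1) (4,2) (4,3) (4,4)] -> total=17
Click 3 (0,0) count=0: revealed 0 new [(none)] -> total=17
Click 4 (3,2) count=1: revealed 0 new [(none)] -> total=17

Answer: 17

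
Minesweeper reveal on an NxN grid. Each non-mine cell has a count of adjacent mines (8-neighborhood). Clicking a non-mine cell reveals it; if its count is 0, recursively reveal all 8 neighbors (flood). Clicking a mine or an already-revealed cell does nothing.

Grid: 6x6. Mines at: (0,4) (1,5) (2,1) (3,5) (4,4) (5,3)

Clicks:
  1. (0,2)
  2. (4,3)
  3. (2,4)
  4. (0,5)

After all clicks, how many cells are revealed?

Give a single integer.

Answer: 11

Derivation:
Click 1 (0,2) count=0: revealed 8 new [(0,0) (0,1) (0,2) (0,3) (1,0) (1,1) (1,2) (1,3)] -> total=8
Click 2 (4,3) count=2: revealed 1 new [(4,3)] -> total=9
Click 3 (2,4) count=2: revealed 1 new [(2,4)] -> total=10
Click 4 (0,5) count=2: revealed 1 new [(0,5)] -> total=11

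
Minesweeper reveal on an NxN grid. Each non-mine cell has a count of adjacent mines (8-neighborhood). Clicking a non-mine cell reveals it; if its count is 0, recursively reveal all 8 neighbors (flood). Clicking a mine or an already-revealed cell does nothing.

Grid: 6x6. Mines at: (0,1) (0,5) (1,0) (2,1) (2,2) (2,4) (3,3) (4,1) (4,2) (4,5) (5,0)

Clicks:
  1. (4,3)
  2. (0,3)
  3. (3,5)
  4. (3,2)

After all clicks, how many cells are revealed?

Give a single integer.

Answer: 9

Derivation:
Click 1 (4,3) count=2: revealed 1 new [(4,3)] -> total=1
Click 2 (0,3) count=0: revealed 6 new [(0,2) (0,3) (0,4) (1,2) (1,3) (1,4)] -> total=7
Click 3 (3,5) count=2: revealed 1 new [(3,5)] -> total=8
Click 4 (3,2) count=5: revealed 1 new [(3,2)] -> total=9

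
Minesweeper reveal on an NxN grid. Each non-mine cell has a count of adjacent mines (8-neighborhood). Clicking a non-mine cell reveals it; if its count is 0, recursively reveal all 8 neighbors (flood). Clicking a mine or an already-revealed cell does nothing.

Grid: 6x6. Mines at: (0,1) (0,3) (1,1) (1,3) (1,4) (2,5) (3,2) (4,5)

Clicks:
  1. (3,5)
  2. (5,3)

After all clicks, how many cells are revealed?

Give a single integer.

Answer: 15

Derivation:
Click 1 (3,5) count=2: revealed 1 new [(3,5)] -> total=1
Click 2 (5,3) count=0: revealed 14 new [(2,0) (2,1) (3,0) (3,1) (4,0) (4,1) (4,2) (4,3) (4,4) (5,0) (5,1) (5,2) (5,3) (5,4)] -> total=15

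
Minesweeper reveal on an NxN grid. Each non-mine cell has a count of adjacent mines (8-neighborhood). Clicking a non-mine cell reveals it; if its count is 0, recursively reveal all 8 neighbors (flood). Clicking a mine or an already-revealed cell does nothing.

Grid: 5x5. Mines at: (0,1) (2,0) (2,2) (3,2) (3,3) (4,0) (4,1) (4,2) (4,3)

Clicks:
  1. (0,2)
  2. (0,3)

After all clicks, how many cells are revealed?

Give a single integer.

Answer: 8

Derivation:
Click 1 (0,2) count=1: revealed 1 new [(0,2)] -> total=1
Click 2 (0,3) count=0: revealed 7 new [(0,3) (0,4) (1,2) (1,3) (1,4) (2,3) (2,4)] -> total=8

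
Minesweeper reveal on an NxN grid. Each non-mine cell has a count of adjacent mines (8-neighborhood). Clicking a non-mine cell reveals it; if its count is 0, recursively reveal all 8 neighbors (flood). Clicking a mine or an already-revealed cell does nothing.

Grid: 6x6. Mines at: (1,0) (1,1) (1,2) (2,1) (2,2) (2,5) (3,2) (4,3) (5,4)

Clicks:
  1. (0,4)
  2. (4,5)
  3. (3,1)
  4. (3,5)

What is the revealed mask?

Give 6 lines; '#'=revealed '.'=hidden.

Answer: ...###
...###
......
.#...#
.....#
......

Derivation:
Click 1 (0,4) count=0: revealed 6 new [(0,3) (0,4) (0,5) (1,3) (1,4) (1,5)] -> total=6
Click 2 (4,5) count=1: revealed 1 new [(4,5)] -> total=7
Click 3 (3,1) count=3: revealed 1 new [(3,1)] -> total=8
Click 4 (3,5) count=1: revealed 1 new [(3,5)] -> total=9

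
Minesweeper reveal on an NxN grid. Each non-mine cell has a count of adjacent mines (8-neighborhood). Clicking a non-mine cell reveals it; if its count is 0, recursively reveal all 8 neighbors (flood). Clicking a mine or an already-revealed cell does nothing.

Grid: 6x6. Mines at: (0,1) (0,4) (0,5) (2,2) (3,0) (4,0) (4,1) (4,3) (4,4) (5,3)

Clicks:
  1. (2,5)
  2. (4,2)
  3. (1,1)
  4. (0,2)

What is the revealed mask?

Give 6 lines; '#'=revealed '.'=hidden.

Click 1 (2,5) count=0: revealed 9 new [(1,3) (1,4) (1,5) (2,3) (2,4) (2,5) (3,3) (3,4) (3,5)] -> total=9
Click 2 (4,2) count=3: revealed 1 new [(4,2)] -> total=10
Click 3 (1,1) count=2: revealed 1 new [(1,1)] -> total=11
Click 4 (0,2) count=1: revealed 1 new [(0,2)] -> total=12

Answer: ..#...
.#.###
...###
...###
..#...
......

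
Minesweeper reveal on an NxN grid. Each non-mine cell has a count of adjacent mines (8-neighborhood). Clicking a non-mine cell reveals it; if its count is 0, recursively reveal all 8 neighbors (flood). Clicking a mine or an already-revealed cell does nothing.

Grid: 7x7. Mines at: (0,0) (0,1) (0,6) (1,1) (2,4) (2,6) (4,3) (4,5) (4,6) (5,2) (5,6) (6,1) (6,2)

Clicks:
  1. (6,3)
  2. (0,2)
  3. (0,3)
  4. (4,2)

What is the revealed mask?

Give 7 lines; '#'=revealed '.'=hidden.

Answer: ..####.
..####.
.......
.......
..#....
.......
...#...

Derivation:
Click 1 (6,3) count=2: revealed 1 new [(6,3)] -> total=1
Click 2 (0,2) count=2: revealed 1 new [(0,2)] -> total=2
Click 3 (0,3) count=0: revealed 7 new [(0,3) (0,4) (0,5) (1,2) (1,3) (1,4) (1,5)] -> total=9
Click 4 (4,2) count=2: revealed 1 new [(4,2)] -> total=10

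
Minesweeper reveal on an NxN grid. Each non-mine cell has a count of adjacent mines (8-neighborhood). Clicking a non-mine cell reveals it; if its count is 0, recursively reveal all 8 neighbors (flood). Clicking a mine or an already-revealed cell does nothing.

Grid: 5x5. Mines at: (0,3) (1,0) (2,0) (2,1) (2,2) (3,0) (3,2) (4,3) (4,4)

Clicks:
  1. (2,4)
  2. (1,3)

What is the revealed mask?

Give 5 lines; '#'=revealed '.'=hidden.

Answer: .....
...##
...##
...##
.....

Derivation:
Click 1 (2,4) count=0: revealed 6 new [(1,3) (1,4) (2,3) (2,4) (3,3) (3,4)] -> total=6
Click 2 (1,3) count=2: revealed 0 new [(none)] -> total=6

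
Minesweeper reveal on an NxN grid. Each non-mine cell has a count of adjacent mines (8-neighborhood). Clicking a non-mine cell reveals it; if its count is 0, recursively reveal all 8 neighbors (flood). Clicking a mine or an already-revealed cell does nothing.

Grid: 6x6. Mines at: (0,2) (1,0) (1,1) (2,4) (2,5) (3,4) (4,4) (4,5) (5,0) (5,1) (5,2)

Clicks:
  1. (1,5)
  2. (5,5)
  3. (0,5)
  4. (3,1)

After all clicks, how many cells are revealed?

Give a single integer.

Click 1 (1,5) count=2: revealed 1 new [(1,5)] -> total=1
Click 2 (5,5) count=2: revealed 1 new [(5,5)] -> total=2
Click 3 (0,5) count=0: revealed 5 new [(0,3) (0,4) (0,5) (1,3) (1,4)] -> total=7
Click 4 (3,1) count=0: revealed 12 new [(2,0) (2,1) (2,2) (2,3) (3,0) (3,1) (3,2) (3,3) (4,0) (4,1) (4,2) (4,3)] -> total=19

Answer: 19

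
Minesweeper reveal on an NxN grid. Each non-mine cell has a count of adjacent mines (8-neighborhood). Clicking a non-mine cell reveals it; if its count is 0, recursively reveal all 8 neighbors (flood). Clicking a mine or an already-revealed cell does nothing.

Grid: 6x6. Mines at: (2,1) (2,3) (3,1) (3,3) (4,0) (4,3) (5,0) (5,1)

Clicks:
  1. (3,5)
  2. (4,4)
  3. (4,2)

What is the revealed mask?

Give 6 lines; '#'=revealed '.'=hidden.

Click 1 (3,5) count=0: revealed 20 new [(0,0) (0,1) (0,2) (0,3) (0,4) (0,5) (1,0) (1,1) (1,2) (1,3) (1,4) (1,5) (2,4) (2,5) (3,4) (3,5) (4,4) (4,5) (5,4) (5,5)] -> total=20
Click 2 (4,4) count=2: revealed 0 new [(none)] -> total=20
Click 3 (4,2) count=4: revealed 1 new [(4,2)] -> total=21

Answer: ######
######
....##
....##
..#.##
....##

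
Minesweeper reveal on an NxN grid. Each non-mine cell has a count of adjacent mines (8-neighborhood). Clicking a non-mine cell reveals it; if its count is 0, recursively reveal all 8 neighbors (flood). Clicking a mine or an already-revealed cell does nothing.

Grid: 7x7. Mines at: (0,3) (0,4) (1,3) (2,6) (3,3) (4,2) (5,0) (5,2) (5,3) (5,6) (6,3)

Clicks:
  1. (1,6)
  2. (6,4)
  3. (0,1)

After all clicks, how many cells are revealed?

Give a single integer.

Click 1 (1,6) count=1: revealed 1 new [(1,6)] -> total=1
Click 2 (6,4) count=2: revealed 1 new [(6,4)] -> total=2
Click 3 (0,1) count=0: revealed 14 new [(0,0) (0,1) (0,2) (1,0) (1,1) (1,2) (2,0) (2,1) (2,2) (3,0) (3,1) (3,2) (4,0) (4,1)] -> total=16

Answer: 16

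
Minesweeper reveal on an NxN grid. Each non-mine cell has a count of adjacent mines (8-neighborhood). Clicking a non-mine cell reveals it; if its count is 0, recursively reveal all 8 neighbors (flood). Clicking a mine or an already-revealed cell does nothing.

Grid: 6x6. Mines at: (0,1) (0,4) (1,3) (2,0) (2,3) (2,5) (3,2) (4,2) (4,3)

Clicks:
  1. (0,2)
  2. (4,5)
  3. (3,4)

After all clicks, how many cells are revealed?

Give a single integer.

Click 1 (0,2) count=2: revealed 1 new [(0,2)] -> total=1
Click 2 (4,5) count=0: revealed 6 new [(3,4) (3,5) (4,4) (4,5) (5,4) (5,5)] -> total=7
Click 3 (3,4) count=3: revealed 0 new [(none)] -> total=7

Answer: 7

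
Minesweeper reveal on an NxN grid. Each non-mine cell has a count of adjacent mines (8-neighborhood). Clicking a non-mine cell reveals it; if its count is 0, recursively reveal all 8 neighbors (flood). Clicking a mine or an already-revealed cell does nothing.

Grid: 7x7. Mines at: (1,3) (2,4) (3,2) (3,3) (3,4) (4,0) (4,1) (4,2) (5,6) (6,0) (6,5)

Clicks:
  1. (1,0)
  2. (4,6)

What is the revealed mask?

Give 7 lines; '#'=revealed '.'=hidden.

Answer: ###....
###....
###....
##.....
......#
.......
.......

Derivation:
Click 1 (1,0) count=0: revealed 11 new [(0,0) (0,1) (0,2) (1,0) (1,1) (1,2) (2,0) (2,1) (2,2) (3,0) (3,1)] -> total=11
Click 2 (4,6) count=1: revealed 1 new [(4,6)] -> total=12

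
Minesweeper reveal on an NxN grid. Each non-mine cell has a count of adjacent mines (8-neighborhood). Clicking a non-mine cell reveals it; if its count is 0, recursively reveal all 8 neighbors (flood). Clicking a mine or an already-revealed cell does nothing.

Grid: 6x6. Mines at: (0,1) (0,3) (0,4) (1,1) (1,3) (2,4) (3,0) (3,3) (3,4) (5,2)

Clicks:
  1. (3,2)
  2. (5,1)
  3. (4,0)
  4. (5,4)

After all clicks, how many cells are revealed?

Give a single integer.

Answer: 9

Derivation:
Click 1 (3,2) count=1: revealed 1 new [(3,2)] -> total=1
Click 2 (5,1) count=1: revealed 1 new [(5,1)] -> total=2
Click 3 (4,0) count=1: revealed 1 new [(4,0)] -> total=3
Click 4 (5,4) count=0: revealed 6 new [(4,3) (4,4) (4,5) (5,3) (5,4) (5,5)] -> total=9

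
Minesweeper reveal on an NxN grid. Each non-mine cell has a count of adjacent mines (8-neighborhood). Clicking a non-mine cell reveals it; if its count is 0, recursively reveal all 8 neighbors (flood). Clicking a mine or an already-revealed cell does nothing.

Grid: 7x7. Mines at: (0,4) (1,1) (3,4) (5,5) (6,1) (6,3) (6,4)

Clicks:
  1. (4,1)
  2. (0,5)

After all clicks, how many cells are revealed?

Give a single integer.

Answer: 17

Derivation:
Click 1 (4,1) count=0: revealed 16 new [(2,0) (2,1) (2,2) (2,3) (3,0) (3,1) (3,2) (3,3) (4,0) (4,1) (4,2) (4,3) (5,0) (5,1) (5,2) (5,3)] -> total=16
Click 2 (0,5) count=1: revealed 1 new [(0,5)] -> total=17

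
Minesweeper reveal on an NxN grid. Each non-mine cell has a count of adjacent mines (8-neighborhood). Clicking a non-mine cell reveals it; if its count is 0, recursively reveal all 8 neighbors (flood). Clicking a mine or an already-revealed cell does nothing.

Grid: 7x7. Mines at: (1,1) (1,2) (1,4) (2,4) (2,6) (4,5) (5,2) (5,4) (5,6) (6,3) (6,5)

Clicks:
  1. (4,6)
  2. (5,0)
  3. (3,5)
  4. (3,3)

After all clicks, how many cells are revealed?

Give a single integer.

Answer: 18

Derivation:
Click 1 (4,6) count=2: revealed 1 new [(4,6)] -> total=1
Click 2 (5,0) count=0: revealed 16 new [(2,0) (2,1) (2,2) (2,3) (3,0) (3,1) (3,2) (3,3) (4,0) (4,1) (4,2) (4,3) (5,0) (5,1) (6,0) (6,1)] -> total=17
Click 3 (3,5) count=3: revealed 1 new [(3,5)] -> total=18
Click 4 (3,3) count=1: revealed 0 new [(none)] -> total=18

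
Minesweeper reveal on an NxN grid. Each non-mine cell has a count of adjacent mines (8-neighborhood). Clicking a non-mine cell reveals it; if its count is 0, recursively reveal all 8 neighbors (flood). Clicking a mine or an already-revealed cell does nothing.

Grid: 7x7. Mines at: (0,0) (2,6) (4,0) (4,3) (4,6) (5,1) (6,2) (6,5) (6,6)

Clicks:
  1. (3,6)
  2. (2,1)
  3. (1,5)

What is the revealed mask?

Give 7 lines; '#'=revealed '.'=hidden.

Answer: .######
#######
######.
#######
.......
.......
.......

Derivation:
Click 1 (3,6) count=2: revealed 1 new [(3,6)] -> total=1
Click 2 (2,1) count=0: revealed 25 new [(0,1) (0,2) (0,3) (0,4) (0,5) (0,6) (1,0) (1,1) (1,2) (1,3) (1,4) (1,5) (1,6) (2,0) (2,1) (2,2) (2,3) (2,4) (2,5) (3,0) (3,1) (3,2) (3,3) (3,4) (3,5)] -> total=26
Click 3 (1,5) count=1: revealed 0 new [(none)] -> total=26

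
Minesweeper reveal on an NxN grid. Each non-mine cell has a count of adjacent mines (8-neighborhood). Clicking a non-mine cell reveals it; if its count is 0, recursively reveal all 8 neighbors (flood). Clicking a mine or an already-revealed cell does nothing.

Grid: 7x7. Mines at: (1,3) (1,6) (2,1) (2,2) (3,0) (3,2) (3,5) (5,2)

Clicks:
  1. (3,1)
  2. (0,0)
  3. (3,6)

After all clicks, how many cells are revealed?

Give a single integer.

Answer: 8

Derivation:
Click 1 (3,1) count=4: revealed 1 new [(3,1)] -> total=1
Click 2 (0,0) count=0: revealed 6 new [(0,0) (0,1) (0,2) (1,0) (1,1) (1,2)] -> total=7
Click 3 (3,6) count=1: revealed 1 new [(3,6)] -> total=8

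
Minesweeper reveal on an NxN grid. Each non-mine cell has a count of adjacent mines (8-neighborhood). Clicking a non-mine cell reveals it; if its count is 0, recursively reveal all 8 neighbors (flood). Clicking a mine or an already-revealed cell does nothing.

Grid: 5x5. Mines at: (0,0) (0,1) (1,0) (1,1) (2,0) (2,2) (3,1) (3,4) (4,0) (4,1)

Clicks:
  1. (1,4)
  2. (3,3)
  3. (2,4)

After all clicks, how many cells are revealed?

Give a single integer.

Answer: 9

Derivation:
Click 1 (1,4) count=0: revealed 8 new [(0,2) (0,3) (0,4) (1,2) (1,3) (1,4) (2,3) (2,4)] -> total=8
Click 2 (3,3) count=2: revealed 1 new [(3,3)] -> total=9
Click 3 (2,4) count=1: revealed 0 new [(none)] -> total=9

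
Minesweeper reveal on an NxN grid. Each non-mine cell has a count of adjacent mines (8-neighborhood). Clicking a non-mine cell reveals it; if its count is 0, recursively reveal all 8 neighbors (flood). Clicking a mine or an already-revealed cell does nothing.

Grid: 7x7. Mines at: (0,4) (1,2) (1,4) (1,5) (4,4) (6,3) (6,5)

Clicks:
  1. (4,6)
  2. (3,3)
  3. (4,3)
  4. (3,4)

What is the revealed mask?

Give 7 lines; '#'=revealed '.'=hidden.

Answer: .......
.......
.....##
...####
...#.##
.....##
.......

Derivation:
Click 1 (4,6) count=0: revealed 8 new [(2,5) (2,6) (3,5) (3,6) (4,5) (4,6) (5,5) (5,6)] -> total=8
Click 2 (3,3) count=1: revealed 1 new [(3,3)] -> total=9
Click 3 (4,3) count=1: revealed 1 new [(4,3)] -> total=10
Click 4 (3,4) count=1: revealed 1 new [(3,4)] -> total=11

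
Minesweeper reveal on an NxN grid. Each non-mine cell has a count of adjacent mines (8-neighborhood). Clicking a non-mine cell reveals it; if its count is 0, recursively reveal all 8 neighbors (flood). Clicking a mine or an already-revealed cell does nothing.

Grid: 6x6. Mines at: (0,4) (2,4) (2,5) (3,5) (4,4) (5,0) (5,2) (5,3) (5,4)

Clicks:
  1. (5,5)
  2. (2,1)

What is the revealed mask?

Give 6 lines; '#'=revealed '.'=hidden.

Click 1 (5,5) count=2: revealed 1 new [(5,5)] -> total=1
Click 2 (2,1) count=0: revealed 20 new [(0,0) (0,1) (0,2) (0,3) (1,0) (1,1) (1,2) (1,3) (2,0) (2,1) (2,2) (2,3) (3,0) (3,1) (3,2) (3,3) (4,0) (4,1) (4,2) (4,3)] -> total=21

Answer: ####..
####..
####..
####..
####..
.....#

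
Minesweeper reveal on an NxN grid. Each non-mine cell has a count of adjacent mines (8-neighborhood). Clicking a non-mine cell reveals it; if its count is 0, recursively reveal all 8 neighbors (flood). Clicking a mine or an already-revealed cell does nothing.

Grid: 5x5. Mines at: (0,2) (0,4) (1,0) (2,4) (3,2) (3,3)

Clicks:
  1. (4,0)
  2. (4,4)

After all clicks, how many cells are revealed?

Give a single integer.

Click 1 (4,0) count=0: revealed 6 new [(2,0) (2,1) (3,0) (3,1) (4,0) (4,1)] -> total=6
Click 2 (4,4) count=1: revealed 1 new [(4,4)] -> total=7

Answer: 7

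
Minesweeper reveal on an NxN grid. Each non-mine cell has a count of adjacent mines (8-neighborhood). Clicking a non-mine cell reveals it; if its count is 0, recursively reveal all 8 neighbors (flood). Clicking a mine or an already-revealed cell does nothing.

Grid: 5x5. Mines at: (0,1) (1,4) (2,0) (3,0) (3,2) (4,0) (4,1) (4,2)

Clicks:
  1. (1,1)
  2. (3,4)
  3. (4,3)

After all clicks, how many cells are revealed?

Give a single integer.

Answer: 7

Derivation:
Click 1 (1,1) count=2: revealed 1 new [(1,1)] -> total=1
Click 2 (3,4) count=0: revealed 6 new [(2,3) (2,4) (3,3) (3,4) (4,3) (4,4)] -> total=7
Click 3 (4,3) count=2: revealed 0 new [(none)] -> total=7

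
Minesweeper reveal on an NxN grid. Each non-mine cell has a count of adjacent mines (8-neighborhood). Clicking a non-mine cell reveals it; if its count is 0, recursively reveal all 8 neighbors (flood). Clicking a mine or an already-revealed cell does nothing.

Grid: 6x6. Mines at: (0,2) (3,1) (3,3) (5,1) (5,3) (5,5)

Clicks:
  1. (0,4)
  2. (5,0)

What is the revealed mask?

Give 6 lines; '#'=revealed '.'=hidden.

Answer: ...###
...###
...###
....##
....##
#.....

Derivation:
Click 1 (0,4) count=0: revealed 13 new [(0,3) (0,4) (0,5) (1,3) (1,4) (1,5) (2,3) (2,4) (2,5) (3,4) (3,5) (4,4) (4,5)] -> total=13
Click 2 (5,0) count=1: revealed 1 new [(5,0)] -> total=14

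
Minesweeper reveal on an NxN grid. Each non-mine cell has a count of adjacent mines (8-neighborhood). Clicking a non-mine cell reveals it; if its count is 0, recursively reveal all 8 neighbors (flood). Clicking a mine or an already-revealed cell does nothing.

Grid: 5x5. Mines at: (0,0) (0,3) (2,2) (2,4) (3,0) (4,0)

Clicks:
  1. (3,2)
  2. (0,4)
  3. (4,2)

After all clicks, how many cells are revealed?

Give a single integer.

Click 1 (3,2) count=1: revealed 1 new [(3,2)] -> total=1
Click 2 (0,4) count=1: revealed 1 new [(0,4)] -> total=2
Click 3 (4,2) count=0: revealed 7 new [(3,1) (3,3) (3,4) (4,1) (4,2) (4,3) (4,4)] -> total=9

Answer: 9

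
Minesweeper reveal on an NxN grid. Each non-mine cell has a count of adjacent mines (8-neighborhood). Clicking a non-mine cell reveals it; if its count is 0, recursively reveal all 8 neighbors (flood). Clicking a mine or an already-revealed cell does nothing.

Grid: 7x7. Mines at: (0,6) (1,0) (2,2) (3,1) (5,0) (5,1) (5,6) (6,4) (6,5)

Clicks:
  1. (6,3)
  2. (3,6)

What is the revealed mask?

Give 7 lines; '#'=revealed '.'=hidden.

Click 1 (6,3) count=1: revealed 1 new [(6,3)] -> total=1
Click 2 (3,6) count=0: revealed 29 new [(0,1) (0,2) (0,3) (0,4) (0,5) (1,1) (1,2) (1,3) (1,4) (1,5) (1,6) (2,3) (2,4) (2,5) (2,6) (3,2) (3,3) (3,4) (3,5) (3,6) (4,2) (4,3) (4,4) (4,5) (4,6) (5,2) (5,3) (5,4) (5,5)] -> total=30

Answer: .#####.
.######
...####
..#####
..#####
..####.
...#...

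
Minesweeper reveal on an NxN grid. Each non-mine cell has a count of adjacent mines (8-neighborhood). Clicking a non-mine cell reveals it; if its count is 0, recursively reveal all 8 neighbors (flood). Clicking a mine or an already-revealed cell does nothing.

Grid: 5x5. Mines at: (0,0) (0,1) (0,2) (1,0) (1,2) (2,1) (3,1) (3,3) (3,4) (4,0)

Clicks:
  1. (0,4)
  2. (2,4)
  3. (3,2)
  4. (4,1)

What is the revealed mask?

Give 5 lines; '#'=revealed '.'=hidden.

Click 1 (0,4) count=0: revealed 6 new [(0,3) (0,4) (1,3) (1,4) (2,3) (2,4)] -> total=6
Click 2 (2,4) count=2: revealed 0 new [(none)] -> total=6
Click 3 (3,2) count=3: revealed 1 new [(3,2)] -> total=7
Click 4 (4,1) count=2: revealed 1 new [(4,1)] -> total=8

Answer: ...##
...##
...##
..#..
.#...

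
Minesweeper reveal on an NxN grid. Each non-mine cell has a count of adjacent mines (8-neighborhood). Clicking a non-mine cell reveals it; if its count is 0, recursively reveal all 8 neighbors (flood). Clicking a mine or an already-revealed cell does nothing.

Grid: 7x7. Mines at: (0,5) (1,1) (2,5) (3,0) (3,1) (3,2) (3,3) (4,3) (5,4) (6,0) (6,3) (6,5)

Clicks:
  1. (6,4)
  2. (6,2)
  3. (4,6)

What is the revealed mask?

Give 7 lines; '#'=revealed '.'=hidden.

Click 1 (6,4) count=3: revealed 1 new [(6,4)] -> total=1
Click 2 (6,2) count=1: revealed 1 new [(6,2)] -> total=2
Click 3 (4,6) count=0: revealed 6 new [(3,5) (3,6) (4,5) (4,6) (5,5) (5,6)] -> total=8

Answer: .......
.......
.......
.....##
.....##
.....##
..#.#..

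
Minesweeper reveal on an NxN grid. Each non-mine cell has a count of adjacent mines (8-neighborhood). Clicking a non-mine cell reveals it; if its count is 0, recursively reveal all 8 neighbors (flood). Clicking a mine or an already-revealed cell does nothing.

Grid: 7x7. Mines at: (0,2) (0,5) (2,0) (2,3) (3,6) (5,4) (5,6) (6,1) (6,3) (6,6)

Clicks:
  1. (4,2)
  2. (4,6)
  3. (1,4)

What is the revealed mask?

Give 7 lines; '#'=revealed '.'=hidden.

Answer: .......
....#..
.......
####...
####..#
####...
.......

Derivation:
Click 1 (4,2) count=0: revealed 12 new [(3,0) (3,1) (3,2) (3,3) (4,0) (4,1) (4,2) (4,3) (5,0) (5,1) (5,2) (5,3)] -> total=12
Click 2 (4,6) count=2: revealed 1 new [(4,6)] -> total=13
Click 3 (1,4) count=2: revealed 1 new [(1,4)] -> total=14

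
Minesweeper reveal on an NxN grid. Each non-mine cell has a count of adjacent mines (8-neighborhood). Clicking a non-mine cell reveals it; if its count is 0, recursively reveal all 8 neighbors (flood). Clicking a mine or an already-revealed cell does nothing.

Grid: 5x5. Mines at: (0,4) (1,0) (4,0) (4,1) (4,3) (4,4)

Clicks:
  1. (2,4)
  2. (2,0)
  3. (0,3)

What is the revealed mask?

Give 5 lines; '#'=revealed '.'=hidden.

Answer: .###.
.####
#####
.####
.....

Derivation:
Click 1 (2,4) count=0: revealed 15 new [(0,1) (0,2) (0,3) (1,1) (1,2) (1,3) (1,4) (2,1) (2,2) (2,3) (2,4) (3,1) (3,2) (3,3) (3,4)] -> total=15
Click 2 (2,0) count=1: revealed 1 new [(2,0)] -> total=16
Click 3 (0,3) count=1: revealed 0 new [(none)] -> total=16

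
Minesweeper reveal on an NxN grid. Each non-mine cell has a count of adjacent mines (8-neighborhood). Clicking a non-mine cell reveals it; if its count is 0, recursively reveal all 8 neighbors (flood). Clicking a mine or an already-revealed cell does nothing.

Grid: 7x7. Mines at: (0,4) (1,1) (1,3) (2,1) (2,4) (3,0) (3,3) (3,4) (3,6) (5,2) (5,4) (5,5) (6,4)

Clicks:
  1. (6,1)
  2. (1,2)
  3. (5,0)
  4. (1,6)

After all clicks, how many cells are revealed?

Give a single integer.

Answer: 13

Derivation:
Click 1 (6,1) count=1: revealed 1 new [(6,1)] -> total=1
Click 2 (1,2) count=3: revealed 1 new [(1,2)] -> total=2
Click 3 (5,0) count=0: revealed 5 new [(4,0) (4,1) (5,0) (5,1) (6,0)] -> total=7
Click 4 (1,6) count=0: revealed 6 new [(0,5) (0,6) (1,5) (1,6) (2,5) (2,6)] -> total=13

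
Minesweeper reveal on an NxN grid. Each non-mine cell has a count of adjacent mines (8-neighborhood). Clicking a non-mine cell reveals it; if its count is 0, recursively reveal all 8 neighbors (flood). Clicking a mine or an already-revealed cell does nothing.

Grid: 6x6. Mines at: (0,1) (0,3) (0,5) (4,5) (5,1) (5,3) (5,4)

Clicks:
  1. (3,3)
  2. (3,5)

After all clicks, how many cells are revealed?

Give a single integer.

Click 1 (3,3) count=0: revealed 23 new [(1,0) (1,1) (1,2) (1,3) (1,4) (1,5) (2,0) (2,1) (2,2) (2,3) (2,4) (2,5) (3,0) (3,1) (3,2) (3,3) (3,4) (3,5) (4,0) (4,1) (4,2) (4,3) (4,4)] -> total=23
Click 2 (3,5) count=1: revealed 0 new [(none)] -> total=23

Answer: 23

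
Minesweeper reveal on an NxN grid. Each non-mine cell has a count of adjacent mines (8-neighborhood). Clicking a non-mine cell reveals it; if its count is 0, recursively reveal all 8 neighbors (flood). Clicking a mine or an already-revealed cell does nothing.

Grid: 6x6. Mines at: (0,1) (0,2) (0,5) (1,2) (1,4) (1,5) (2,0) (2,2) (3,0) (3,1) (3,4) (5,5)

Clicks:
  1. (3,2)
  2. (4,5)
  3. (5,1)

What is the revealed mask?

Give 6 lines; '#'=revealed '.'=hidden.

Answer: ......
......
......
..#...
######
#####.

Derivation:
Click 1 (3,2) count=2: revealed 1 new [(3,2)] -> total=1
Click 2 (4,5) count=2: revealed 1 new [(4,5)] -> total=2
Click 3 (5,1) count=0: revealed 10 new [(4,0) (4,1) (4,2) (4,3) (4,4) (5,0) (5,1) (5,2) (5,3) (5,4)] -> total=12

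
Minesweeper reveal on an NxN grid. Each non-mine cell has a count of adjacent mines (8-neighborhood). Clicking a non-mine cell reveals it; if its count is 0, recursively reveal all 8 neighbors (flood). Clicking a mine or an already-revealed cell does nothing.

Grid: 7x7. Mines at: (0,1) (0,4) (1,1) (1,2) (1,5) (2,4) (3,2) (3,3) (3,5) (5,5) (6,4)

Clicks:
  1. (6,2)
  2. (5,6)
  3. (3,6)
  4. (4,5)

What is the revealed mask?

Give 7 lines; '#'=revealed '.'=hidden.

Click 1 (6,2) count=0: revealed 16 new [(2,0) (2,1) (3,0) (3,1) (4,0) (4,1) (4,2) (4,3) (5,0) (5,1) (5,2) (5,3) (6,0) (6,1) (6,2) (6,3)] -> total=16
Click 2 (5,6) count=1: revealed 1 new [(5,6)] -> total=17
Click 3 (3,6) count=1: revealed 1 new [(3,6)] -> total=18
Click 4 (4,5) count=2: revealed 1 new [(4,5)] -> total=19

Answer: .......
.......
##.....
##....#
####.#.
####..#
####...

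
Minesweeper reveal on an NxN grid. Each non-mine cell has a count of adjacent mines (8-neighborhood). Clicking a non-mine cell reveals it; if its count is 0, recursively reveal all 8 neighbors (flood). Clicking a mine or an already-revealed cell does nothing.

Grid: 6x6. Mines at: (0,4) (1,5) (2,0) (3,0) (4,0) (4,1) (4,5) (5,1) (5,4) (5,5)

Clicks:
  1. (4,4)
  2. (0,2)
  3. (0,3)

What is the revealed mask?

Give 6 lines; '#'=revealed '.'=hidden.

Click 1 (4,4) count=3: revealed 1 new [(4,4)] -> total=1
Click 2 (0,2) count=0: revealed 19 new [(0,0) (0,1) (0,2) (0,3) (1,0) (1,1) (1,2) (1,3) (1,4) (2,1) (2,2) (2,3) (2,4) (3,1) (3,2) (3,3) (3,4) (4,2) (4,3)] -> total=20
Click 3 (0,3) count=1: revealed 0 new [(none)] -> total=20

Answer: ####..
#####.
.####.
.####.
..###.
......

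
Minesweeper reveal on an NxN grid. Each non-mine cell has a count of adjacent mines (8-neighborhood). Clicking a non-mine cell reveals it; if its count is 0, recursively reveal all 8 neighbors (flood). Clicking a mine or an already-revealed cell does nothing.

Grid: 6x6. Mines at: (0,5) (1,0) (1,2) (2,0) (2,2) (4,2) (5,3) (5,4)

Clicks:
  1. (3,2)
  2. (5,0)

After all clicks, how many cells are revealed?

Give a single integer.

Click 1 (3,2) count=2: revealed 1 new [(3,2)] -> total=1
Click 2 (5,0) count=0: revealed 6 new [(3,0) (3,1) (4,0) (4,1) (5,0) (5,1)] -> total=7

Answer: 7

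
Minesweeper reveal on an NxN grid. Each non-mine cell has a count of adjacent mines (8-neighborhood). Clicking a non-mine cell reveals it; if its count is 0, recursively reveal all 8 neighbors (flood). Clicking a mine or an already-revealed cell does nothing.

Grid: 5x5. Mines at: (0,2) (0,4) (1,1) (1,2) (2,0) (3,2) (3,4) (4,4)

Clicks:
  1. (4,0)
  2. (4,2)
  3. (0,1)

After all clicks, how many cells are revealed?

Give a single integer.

Click 1 (4,0) count=0: revealed 4 new [(3,0) (3,1) (4,0) (4,1)] -> total=4
Click 2 (4,2) count=1: revealed 1 new [(4,2)] -> total=5
Click 3 (0,1) count=3: revealed 1 new [(0,1)] -> total=6

Answer: 6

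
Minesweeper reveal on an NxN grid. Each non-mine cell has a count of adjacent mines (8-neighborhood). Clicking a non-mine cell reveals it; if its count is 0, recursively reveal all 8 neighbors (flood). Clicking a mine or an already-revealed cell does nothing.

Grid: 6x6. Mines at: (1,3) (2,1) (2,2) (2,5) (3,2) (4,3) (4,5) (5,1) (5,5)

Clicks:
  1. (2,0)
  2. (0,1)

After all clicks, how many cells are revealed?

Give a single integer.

Click 1 (2,0) count=1: revealed 1 new [(2,0)] -> total=1
Click 2 (0,1) count=0: revealed 6 new [(0,0) (0,1) (0,2) (1,0) (1,1) (1,2)] -> total=7

Answer: 7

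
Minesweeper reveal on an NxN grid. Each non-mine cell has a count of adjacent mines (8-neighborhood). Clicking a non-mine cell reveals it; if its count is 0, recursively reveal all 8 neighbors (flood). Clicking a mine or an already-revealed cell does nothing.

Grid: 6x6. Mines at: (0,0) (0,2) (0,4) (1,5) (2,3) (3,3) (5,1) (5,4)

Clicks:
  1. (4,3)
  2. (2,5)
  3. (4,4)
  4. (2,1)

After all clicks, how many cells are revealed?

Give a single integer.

Answer: 15

Derivation:
Click 1 (4,3) count=2: revealed 1 new [(4,3)] -> total=1
Click 2 (2,5) count=1: revealed 1 new [(2,5)] -> total=2
Click 3 (4,4) count=2: revealed 1 new [(4,4)] -> total=3
Click 4 (2,1) count=0: revealed 12 new [(1,0) (1,1) (1,2) (2,0) (2,1) (2,2) (3,0) (3,1) (3,2) (4,0) (4,1) (4,2)] -> total=15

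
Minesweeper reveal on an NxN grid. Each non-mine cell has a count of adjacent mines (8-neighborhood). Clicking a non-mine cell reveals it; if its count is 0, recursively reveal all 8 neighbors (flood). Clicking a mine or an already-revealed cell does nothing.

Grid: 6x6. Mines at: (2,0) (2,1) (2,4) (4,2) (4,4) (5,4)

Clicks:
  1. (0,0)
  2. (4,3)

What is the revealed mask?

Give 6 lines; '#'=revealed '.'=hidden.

Click 1 (0,0) count=0: revealed 12 new [(0,0) (0,1) (0,2) (0,3) (0,4) (0,5) (1,0) (1,1) (1,2) (1,3) (1,4) (1,5)] -> total=12
Click 2 (4,3) count=3: revealed 1 new [(4,3)] -> total=13

Answer: ######
######
......
......
...#..
......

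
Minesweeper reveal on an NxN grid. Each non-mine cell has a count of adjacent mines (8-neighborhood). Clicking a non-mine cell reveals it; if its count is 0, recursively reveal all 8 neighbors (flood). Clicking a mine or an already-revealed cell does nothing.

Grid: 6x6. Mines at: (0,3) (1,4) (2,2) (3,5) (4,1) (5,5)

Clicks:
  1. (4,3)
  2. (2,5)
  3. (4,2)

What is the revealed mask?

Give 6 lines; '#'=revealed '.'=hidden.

Answer: ......
......
.....#
..###.
..###.
..###.

Derivation:
Click 1 (4,3) count=0: revealed 9 new [(3,2) (3,3) (3,4) (4,2) (4,3) (4,4) (5,2) (5,3) (5,4)] -> total=9
Click 2 (2,5) count=2: revealed 1 new [(2,5)] -> total=10
Click 3 (4,2) count=1: revealed 0 new [(none)] -> total=10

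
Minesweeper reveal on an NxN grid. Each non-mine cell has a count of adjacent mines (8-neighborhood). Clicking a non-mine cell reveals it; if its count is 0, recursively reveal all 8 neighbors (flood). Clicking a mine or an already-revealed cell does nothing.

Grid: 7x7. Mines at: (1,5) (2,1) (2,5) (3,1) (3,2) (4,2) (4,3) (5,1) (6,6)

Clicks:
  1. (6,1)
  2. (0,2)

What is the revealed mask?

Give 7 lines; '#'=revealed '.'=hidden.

Answer: #####..
#####..
..###..
.......
.......
.......
.#.....

Derivation:
Click 1 (6,1) count=1: revealed 1 new [(6,1)] -> total=1
Click 2 (0,2) count=0: revealed 13 new [(0,0) (0,1) (0,2) (0,3) (0,4) (1,0) (1,1) (1,2) (1,3) (1,4) (2,2) (2,3) (2,4)] -> total=14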